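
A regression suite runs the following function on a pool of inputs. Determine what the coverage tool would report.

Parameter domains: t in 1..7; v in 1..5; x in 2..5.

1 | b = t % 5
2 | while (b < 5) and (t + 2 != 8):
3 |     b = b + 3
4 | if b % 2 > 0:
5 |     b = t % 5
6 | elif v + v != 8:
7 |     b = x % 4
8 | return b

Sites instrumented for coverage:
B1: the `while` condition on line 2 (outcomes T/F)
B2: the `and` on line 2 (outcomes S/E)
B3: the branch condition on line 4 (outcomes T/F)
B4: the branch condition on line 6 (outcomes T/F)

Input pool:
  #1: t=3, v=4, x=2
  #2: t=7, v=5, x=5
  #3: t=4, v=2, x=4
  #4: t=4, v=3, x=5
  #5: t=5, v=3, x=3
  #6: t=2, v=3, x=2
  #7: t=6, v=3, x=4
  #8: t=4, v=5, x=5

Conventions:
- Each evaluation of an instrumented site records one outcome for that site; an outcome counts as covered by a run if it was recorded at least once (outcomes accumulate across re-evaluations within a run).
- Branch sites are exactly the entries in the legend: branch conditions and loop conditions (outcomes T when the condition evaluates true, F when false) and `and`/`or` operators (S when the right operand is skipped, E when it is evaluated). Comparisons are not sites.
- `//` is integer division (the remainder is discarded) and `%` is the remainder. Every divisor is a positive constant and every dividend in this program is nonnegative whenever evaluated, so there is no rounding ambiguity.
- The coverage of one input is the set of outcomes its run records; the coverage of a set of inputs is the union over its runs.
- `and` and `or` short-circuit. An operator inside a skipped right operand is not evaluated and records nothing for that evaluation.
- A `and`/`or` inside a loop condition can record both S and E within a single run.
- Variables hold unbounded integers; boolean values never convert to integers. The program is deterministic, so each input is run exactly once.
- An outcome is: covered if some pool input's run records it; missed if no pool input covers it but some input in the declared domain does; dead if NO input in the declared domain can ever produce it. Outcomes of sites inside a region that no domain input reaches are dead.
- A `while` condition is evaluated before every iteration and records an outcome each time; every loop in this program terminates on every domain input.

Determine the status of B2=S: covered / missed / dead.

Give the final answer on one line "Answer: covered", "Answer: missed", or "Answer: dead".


B2=S is recorded by pool input(s) 1, 2, 3, 4, 5, 6, 8 -> covered
Answer: covered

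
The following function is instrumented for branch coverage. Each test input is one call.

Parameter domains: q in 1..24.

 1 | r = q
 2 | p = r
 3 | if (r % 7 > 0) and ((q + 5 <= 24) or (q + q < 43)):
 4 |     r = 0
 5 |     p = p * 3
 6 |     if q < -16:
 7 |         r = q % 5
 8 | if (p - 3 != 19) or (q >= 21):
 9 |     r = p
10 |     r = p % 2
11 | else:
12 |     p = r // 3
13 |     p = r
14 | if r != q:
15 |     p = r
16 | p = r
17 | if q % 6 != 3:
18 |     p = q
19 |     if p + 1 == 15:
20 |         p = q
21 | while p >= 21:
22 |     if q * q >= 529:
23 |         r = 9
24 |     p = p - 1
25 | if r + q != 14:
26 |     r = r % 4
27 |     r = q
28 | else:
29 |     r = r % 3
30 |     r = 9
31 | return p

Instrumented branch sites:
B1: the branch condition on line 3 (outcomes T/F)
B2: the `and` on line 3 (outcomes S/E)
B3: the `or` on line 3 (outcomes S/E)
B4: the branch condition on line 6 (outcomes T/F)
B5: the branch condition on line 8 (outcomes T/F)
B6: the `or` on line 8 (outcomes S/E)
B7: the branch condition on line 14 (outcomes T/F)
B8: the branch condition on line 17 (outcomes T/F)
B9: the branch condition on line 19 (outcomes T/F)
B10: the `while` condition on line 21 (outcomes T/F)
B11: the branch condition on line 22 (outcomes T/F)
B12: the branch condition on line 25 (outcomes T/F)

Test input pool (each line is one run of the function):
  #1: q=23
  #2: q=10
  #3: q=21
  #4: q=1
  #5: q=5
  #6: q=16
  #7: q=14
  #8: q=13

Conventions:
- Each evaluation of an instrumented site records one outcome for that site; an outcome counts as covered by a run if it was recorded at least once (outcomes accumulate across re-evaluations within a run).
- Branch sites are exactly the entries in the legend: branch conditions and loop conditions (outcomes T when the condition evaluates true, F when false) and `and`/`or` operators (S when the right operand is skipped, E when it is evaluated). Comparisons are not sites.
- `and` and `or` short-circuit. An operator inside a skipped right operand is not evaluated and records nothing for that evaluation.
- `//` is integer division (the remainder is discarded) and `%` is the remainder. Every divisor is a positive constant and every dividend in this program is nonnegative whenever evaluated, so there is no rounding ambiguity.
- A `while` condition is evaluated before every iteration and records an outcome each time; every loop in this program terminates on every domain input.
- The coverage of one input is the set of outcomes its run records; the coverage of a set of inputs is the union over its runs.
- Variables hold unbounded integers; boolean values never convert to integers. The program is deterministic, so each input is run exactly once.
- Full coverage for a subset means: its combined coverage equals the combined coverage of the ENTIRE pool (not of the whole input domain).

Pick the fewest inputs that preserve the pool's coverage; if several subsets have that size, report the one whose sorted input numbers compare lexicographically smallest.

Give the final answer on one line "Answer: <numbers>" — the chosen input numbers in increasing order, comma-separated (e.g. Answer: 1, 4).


#1 (q=23) -> covered: B1=F, B2=E, B3=E, B5=T, B6=S, B7=T, B8=T, B9=F, B10=T, B10=F, B11=T, B12=T
#2 (q=10) -> covered: B1=T, B2=E, B3=S, B4=F, B5=T, B6=S, B7=T, B8=T, B9=F, B10=F, B12=T
#3 (q=21) -> covered: B1=F, B2=S, B5=T, B6=S, B7=T, B8=F, B10=F, B12=T
#4 (q=1) -> covered: B1=T, B2=E, B3=S, B4=F, B5=T, B6=S, B7=F, B8=T, B9=F, B10=F, B12=T
#5 (q=5) -> covered: B1=T, B2=E, B3=S, B4=F, B5=T, B6=S, B7=T, B8=T, B9=F, B10=F, B12=T
#6 (q=16) -> covered: B1=T, B2=E, B3=S, B4=F, B5=T, B6=S, B7=T, B8=T, B9=F, B10=F, B12=T
#7 (q=14) -> covered: B1=F, B2=S, B5=T, B6=S, B7=T, B8=T, B9=T, B10=F, B12=F
#8 (q=13) -> covered: B1=T, B2=E, B3=S, B4=F, B5=T, B6=S, B7=T, B8=T, B9=F, B10=F, B12=F
together the pool reaches 20 outcomes: B1=T, B1=F, B2=S, B2=E, B3=S, B3=E, B4=F, B5=T, B6=S, B7=T, B7=F, B8=T, B8=F, B9=T, B9=F, B10=T, B10=F, B11=T, B12=T, B12=F
no size-1 subset reaches all 20 outcomes (best union: 12/20)
no size-2 subset reaches all 20 outcomes (best union: 16/20)
no size-3 subset reaches all 20 outcomes (best union: 19/20)
the canonical winner is {1, 3, 4, 7}: size 4, full 20-outcome coverage, earliest index list among size-4 covers
Answer: 1, 3, 4, 7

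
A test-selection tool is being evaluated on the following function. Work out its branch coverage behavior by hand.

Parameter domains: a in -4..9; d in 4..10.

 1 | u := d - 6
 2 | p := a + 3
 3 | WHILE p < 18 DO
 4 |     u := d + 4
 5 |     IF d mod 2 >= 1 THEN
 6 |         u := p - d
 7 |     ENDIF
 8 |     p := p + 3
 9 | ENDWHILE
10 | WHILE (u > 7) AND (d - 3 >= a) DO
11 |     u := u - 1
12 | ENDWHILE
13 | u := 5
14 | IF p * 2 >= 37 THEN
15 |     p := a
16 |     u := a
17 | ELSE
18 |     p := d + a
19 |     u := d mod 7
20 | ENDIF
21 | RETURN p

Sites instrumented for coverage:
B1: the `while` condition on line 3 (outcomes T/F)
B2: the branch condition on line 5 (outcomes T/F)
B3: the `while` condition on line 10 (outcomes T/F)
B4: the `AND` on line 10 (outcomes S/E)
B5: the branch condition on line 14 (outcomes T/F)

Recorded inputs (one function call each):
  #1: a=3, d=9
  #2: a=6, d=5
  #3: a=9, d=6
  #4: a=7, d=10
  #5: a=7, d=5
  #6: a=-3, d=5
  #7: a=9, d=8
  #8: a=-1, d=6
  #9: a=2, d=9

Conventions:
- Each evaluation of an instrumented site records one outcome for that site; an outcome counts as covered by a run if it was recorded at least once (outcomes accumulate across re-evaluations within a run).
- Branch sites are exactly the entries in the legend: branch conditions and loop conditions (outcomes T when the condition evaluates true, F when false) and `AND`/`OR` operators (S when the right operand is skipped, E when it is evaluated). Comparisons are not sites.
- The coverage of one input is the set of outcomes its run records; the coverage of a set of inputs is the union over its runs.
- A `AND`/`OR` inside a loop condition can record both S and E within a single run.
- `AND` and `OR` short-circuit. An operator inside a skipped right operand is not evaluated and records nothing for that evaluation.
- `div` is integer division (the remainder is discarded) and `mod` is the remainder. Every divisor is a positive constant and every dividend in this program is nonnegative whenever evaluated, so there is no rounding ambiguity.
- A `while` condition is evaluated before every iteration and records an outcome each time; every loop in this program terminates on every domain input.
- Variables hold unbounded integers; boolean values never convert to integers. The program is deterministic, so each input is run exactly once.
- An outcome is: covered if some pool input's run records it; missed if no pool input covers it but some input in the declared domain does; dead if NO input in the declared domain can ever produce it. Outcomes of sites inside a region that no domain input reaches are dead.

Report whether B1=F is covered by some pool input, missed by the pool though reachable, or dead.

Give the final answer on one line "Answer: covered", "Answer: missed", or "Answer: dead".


B1=F is recorded by pool input(s) 1, 2, 3, 4, 5, 6, 7, 8, 9 -> covered
Answer: covered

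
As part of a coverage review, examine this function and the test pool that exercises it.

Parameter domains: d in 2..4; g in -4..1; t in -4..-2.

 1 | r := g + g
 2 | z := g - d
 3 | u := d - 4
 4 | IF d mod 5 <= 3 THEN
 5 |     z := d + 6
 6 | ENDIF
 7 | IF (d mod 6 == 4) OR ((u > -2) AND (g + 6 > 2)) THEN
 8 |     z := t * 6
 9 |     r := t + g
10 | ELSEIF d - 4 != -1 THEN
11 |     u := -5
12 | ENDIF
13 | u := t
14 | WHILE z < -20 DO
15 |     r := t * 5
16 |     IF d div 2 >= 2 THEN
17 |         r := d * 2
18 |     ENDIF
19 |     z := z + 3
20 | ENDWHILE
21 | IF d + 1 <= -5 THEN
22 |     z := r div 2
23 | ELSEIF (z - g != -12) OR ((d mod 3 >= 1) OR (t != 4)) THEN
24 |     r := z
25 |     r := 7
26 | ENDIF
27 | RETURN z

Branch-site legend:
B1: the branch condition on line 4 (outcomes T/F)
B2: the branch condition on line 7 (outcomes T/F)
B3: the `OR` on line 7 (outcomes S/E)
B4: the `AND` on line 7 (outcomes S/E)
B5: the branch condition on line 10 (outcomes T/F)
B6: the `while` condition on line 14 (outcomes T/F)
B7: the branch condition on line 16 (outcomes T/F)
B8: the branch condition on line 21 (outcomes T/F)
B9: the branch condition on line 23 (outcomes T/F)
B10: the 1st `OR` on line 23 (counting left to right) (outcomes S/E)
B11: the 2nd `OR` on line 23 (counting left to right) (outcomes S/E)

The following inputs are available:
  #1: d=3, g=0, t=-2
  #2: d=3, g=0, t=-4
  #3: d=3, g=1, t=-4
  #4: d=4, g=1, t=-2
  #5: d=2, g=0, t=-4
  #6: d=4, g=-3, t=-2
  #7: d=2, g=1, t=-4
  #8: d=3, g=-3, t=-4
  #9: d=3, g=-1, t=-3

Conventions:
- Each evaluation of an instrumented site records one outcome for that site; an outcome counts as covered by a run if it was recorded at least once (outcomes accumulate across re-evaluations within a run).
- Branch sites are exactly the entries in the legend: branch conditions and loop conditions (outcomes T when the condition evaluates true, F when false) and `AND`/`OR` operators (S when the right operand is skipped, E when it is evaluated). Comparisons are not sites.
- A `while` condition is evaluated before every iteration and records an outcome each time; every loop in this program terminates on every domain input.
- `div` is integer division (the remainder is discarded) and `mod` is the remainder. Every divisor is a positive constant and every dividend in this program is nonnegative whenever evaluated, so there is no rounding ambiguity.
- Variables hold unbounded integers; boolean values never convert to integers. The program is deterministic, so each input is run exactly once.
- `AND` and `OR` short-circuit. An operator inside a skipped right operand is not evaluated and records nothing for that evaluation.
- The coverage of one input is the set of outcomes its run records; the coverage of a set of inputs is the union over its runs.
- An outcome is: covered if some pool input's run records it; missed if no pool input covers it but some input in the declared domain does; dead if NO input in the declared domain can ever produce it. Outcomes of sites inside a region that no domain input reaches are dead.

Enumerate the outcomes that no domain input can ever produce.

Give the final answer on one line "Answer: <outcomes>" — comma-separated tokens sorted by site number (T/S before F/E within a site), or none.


sweeping the full domain (54 inputs) for each outcome:
  B8=T: unreachable across the whole domain -> dead
  B9=F: unreachable across the whole domain -> dead
  reachable outcomes have witnesses, e.g. B1=T (e.g. d=2, g=-4, t=-4), B1=F (e.g. d=4, g=-4, t=-4), B2=T (e.g. d=3, g=-3, t=-4), B2=F (e.g. d=2, g=-4, t=-4)
Answer: B8=T, B9=F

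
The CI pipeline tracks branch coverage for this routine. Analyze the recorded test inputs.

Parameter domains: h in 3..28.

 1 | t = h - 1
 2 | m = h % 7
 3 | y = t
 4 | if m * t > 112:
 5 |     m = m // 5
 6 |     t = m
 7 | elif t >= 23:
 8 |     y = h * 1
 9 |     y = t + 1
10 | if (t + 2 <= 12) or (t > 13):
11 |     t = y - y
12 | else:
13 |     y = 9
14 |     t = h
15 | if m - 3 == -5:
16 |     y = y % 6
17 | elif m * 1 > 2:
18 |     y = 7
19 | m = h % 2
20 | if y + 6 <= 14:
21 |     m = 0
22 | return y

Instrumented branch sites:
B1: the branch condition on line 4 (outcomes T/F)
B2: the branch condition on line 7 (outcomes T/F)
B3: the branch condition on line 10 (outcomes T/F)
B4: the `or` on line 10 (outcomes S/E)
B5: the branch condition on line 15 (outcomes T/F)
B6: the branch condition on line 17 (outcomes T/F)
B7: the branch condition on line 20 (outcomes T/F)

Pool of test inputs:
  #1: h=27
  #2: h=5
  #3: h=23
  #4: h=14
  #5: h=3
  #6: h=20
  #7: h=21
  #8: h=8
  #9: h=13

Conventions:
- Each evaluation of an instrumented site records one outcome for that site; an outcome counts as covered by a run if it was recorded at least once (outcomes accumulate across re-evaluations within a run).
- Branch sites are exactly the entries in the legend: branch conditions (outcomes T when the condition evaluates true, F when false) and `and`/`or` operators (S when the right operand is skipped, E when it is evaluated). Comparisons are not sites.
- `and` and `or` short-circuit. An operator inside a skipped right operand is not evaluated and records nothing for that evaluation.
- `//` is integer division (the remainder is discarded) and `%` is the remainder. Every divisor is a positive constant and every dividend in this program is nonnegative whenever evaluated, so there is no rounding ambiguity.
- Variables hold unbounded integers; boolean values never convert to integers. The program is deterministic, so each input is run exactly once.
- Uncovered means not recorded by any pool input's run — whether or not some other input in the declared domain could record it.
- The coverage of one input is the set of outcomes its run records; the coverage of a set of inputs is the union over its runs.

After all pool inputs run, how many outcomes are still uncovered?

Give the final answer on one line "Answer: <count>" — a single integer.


test 1 (h=27) fires B1->T, B4->S, B3->T, B5->F, B6->F, B7->F; hits B1=T, B3=T, B4=S, B5=F, B6=F, B7=F
test 2 (h=5) fires B1->F, B2->F, B4->S, B3->T, B5->F, B6->T, B7->T; hits B1=F, B2=F, B3=T, B4=S, B5=F, B6=T, B7=T
test 3 (h=23) fires B1->F, B2->F, B4->E, B3->T, B5->F, B6->F, B7->F; hits B1=F, B2=F, B3=T, B4=E, B5=F, B6=F, B7=F
test 4 (h=14) fires B1->F, B2->F, B4->E, B3->F, B5->F, B6->F, B7->F; hits B1=F, B2=F, B3=F, B4=E, B5=F, B6=F, B7=F
test 5 (h=3) fires B1->F, B2->F, B4->S, B3->T, B5->F, B6->T, B7->T; hits B1=F, B2=F, B3=T, B4=S, B5=F, B6=T, B7=T
test 6 (h=20) fires B1->T, B4->S, B3->T, B5->F, B6->F, B7->F; hits B1=T, B3=T, B4=S, B5=F, B6=F, B7=F
test 7 (h=21) fires B1->F, B2->F, B4->E, B3->T, B5->F, B6->F, B7->F; hits B1=F, B2=F, B3=T, B4=E, B5=F, B6=F, B7=F
test 8 (h=8) fires B1->F, B2->F, B4->S, B3->T, B5->F, B6->F, B7->T; hits B1=F, B2=F, B3=T, B4=S, B5=F, B6=F, B7=T
test 9 (h=13) fires B1->F, B2->F, B4->E, B3->F, B5->F, B6->T, B7->T; hits B1=F, B2=F, B3=F, B4=E, B5=F, B6=T, B7=T
union over the pool: B1=T, B1=F, B2=F, B3=T, B3=F, B4=S, B4=E, B5=F, B6=T, B6=F, B7=T, B7=F
uncovered (2 of 14): B2=T, B5=T
Answer: 2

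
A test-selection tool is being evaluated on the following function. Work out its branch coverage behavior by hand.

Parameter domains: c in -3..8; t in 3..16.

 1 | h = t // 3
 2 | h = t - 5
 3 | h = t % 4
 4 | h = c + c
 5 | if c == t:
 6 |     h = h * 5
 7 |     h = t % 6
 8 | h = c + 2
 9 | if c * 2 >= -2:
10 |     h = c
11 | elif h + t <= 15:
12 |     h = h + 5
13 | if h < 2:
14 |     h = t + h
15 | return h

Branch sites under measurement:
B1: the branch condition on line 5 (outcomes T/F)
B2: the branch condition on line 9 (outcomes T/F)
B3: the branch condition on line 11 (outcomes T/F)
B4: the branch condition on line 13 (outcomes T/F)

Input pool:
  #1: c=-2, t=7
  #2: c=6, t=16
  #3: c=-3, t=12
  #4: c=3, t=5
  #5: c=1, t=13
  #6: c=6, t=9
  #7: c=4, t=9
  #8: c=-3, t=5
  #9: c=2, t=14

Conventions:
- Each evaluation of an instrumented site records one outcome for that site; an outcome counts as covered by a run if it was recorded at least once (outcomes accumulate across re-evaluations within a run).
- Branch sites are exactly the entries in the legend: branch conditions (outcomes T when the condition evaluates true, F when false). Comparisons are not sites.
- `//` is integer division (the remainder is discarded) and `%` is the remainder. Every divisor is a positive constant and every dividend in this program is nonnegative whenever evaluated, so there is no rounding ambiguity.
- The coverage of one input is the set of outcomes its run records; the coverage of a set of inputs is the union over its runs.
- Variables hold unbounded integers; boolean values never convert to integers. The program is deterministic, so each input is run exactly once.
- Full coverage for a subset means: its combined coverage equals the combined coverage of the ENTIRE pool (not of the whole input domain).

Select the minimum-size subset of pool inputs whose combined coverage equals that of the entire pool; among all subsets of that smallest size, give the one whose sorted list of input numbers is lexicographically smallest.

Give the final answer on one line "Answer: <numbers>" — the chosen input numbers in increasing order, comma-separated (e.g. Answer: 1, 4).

test 1 (c=-2, t=7) fires B1->F, B2->F, B3->T, B4->F; hits B1=F, B2=F, B3=T, B4=F
test 2 (c=6, t=16) fires B1->F, B2->T, B4->F; hits B1=F, B2=T, B4=F
test 3 (c=-3, t=12) fires B1->F, B2->F, B3->T, B4->F; hits B1=F, B2=F, B3=T, B4=F
test 4 (c=3, t=5) fires B1->F, B2->T, B4->F; hits B1=F, B2=T, B4=F
test 5 (c=1, t=13) fires B1->F, B2->T, B4->T; hits B1=F, B2=T, B4=T
test 6 (c=6, t=9) fires B1->F, B2->T, B4->F; hits B1=F, B2=T, B4=F
test 7 (c=4, t=9) fires B1->F, B2->T, B4->F; hits B1=F, B2=T, B4=F
test 8 (c=-3, t=5) fires B1->F, B2->F, B3->T, B4->F; hits B1=F, B2=F, B3=T, B4=F
test 9 (c=2, t=14) fires B1->F, B2->T, B4->F; hits B1=F, B2=T, B4=F
pool-wide coverage (6 outcomes): B1=F, B2=T, B2=F, B3=T, B4=T, B4=F
no size-1 subset reaches all 6 outcomes (best union: 4/6)
inputs {1, 5} (size 2) cover everything; no size-2 subset with a lexicographically smaller index list covers all 6

Answer: 1, 5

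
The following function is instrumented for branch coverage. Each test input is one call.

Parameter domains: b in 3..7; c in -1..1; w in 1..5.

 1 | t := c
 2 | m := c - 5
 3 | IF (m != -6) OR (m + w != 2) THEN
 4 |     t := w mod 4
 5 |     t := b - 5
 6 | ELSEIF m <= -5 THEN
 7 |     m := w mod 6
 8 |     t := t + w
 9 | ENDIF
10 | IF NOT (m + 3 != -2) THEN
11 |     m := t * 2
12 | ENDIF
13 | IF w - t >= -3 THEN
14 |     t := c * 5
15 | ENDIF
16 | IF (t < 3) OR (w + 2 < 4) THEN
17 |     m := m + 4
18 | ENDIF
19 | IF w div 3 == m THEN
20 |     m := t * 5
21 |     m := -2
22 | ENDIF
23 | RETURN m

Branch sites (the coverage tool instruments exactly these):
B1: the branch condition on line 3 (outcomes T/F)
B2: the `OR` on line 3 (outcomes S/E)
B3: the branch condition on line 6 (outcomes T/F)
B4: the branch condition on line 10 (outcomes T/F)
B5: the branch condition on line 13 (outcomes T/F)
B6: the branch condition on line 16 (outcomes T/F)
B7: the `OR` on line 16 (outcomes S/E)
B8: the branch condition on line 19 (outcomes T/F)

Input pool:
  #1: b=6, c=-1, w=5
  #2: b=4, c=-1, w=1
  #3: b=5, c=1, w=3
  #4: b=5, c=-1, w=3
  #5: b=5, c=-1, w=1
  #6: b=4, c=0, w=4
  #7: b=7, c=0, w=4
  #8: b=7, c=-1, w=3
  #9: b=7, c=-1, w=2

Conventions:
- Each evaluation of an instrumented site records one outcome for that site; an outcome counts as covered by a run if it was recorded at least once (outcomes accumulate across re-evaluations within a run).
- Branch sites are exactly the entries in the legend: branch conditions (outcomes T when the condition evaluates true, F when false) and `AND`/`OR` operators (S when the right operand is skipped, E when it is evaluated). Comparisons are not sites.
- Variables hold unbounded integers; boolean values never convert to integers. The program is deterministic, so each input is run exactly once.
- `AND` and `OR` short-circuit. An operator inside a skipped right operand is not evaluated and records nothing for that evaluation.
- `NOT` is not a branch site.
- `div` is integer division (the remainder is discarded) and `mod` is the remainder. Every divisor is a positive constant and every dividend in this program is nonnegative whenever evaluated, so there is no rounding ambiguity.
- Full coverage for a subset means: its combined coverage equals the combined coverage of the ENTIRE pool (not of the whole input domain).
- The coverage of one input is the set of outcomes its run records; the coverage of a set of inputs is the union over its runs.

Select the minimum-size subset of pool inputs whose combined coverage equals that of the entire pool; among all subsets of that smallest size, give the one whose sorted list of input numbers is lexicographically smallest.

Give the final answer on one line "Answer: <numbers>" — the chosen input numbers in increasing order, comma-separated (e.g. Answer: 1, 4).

test 1 (b=6, c=-1, w=5) fires B2->E, B1->T, B4->F, B5->T, B7->S, B6->T, B8->F; hits B1=T, B2=E, B4=F, B5=T, B6=T, B7=S, B8=F
test 2 (b=4, c=-1, w=1) fires B2->E, B1->T, B4->F, B5->T, B7->S, B6->T, B8->F; hits B1=T, B2=E, B4=F, B5=T, B6=T, B7=S, B8=F
test 3 (b=5, c=1, w=3) fires B2->S, B1->T, B4->F, B5->T, B7->E, B6->F, B8->F; hits B1=T, B2=S, B4=F, B5=T, B6=F, B7=E, B8=F
test 4 (b=5, c=-1, w=3) fires B2->E, B1->T, B4->F, B5->T, B7->S, B6->T, B8->F; hits B1=T, B2=E, B4=F, B5=T, B6=T, B7=S, B8=F
test 5 (b=5, c=-1, w=1) fires B2->E, B1->T, B4->F, B5->T, B7->S, B6->T, B8->F; hits B1=T, B2=E, B4=F, B5=T, B6=T, B7=S, B8=F
test 6 (b=4, c=0, w=4) fires B2->S, B1->T, B4->T, B5->T, B7->S, B6->T, B8->F; hits B1=T, B2=S, B4=T, B5=T, B6=T, B7=S, B8=F
test 7 (b=7, c=0, w=4) fires B2->S, B1->T, B4->T, B5->T, B7->S, B6->T, B8->F; hits B1=T, B2=S, B4=T, B5=T, B6=T, B7=S, B8=F
test 8 (b=7, c=-1, w=3) fires B2->E, B1->T, B4->F, B5->T, B7->S, B6->T, B8->F; hits B1=T, B2=E, B4=F, B5=T, B6=T, B7=S, B8=F
test 9 (b=7, c=-1, w=2) fires B2->E, B1->T, B4->F, B5->T, B7->S, B6->T, B8->F; hits B1=T, B2=E, B4=F, B5=T, B6=T, B7=S, B8=F
together the pool reaches 11 outcomes: B1=T, B2=S, B2=E, B4=T, B4=F, B5=T, B6=T, B6=F, B7=S, B7=E, B8=F
size 1 is not enough: best union over all size-1 subsets is 7/11
size 2 is not enough: best union over all size-2 subsets is 10/11
inputs {1, 3, 6} (size 3) cover everything; no size-3 subset with a lexicographically smaller index list covers all 11

Answer: 1, 3, 6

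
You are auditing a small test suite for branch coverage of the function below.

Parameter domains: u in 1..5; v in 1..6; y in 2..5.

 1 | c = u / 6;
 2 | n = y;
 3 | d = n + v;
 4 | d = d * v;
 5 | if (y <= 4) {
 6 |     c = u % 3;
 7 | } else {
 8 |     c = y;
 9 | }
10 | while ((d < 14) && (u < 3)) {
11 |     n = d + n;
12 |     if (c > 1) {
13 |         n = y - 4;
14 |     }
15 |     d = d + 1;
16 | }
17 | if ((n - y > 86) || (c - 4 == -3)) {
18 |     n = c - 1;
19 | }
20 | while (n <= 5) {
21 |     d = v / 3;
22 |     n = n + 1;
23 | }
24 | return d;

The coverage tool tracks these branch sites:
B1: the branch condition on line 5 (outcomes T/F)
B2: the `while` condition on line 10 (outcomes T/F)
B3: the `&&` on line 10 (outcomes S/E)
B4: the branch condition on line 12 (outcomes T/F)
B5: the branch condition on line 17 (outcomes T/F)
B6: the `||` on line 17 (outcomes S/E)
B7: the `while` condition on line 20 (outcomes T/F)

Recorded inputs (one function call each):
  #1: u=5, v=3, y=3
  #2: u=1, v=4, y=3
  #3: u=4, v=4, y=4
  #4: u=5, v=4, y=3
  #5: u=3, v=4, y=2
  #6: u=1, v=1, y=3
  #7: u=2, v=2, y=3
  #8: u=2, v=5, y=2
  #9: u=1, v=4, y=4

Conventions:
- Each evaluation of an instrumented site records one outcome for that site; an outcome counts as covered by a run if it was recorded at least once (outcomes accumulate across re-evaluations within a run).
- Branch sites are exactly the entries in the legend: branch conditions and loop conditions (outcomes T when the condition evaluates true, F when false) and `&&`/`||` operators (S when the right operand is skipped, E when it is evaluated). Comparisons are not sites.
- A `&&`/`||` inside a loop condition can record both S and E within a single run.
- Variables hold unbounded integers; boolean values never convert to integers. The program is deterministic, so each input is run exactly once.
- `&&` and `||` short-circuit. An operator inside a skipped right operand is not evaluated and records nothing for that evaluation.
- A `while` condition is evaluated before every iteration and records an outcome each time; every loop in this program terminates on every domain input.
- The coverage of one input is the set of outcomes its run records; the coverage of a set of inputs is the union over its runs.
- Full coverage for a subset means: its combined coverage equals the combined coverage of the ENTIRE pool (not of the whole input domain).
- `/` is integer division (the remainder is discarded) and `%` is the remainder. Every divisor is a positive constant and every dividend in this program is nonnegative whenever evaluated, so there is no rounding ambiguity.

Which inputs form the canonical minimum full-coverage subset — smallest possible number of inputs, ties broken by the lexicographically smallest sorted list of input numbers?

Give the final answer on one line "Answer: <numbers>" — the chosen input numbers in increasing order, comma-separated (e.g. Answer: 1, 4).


run #1 (u=5, v=3, y=3) records B1=T, B2=F, B3=S, B5=F, B6=E, B7=T, B7=F
run #2 (u=1, v=4, y=3) records B1=T, B2=F, B3=S, B5=T, B6=E, B7=T, B7=F
run #3 (u=4, v=4, y=4) records B1=T, B2=F, B3=S, B5=T, B6=E, B7=T, B7=F
run #4 (u=5, v=4, y=3) records B1=T, B2=F, B3=S, B5=F, B6=E, B7=T, B7=F
run #5 (u=3, v=4, y=2) records B1=T, B2=F, B3=S, B5=F, B6=E, B7=T, B7=F
run #6 (u=1, v=1, y=3) records B1=T, B2=T, B2=F, B3=S, B3=E, B4=F, B5=T, B6=E, B7=T, B7=F
run #7 (u=2, v=2, y=3) records B1=T, B2=T, B2=F, B3=S, B3=E, B4=T, B5=F, B6=E, B7=T, B7=F
run #8 (u=2, v=5, y=2) records B1=T, B2=F, B3=S, B5=F, B6=E, B7=T, B7=F
run #9 (u=1, v=4, y=4) records B1=T, B2=F, B3=S, B5=T, B6=E, B7=T, B7=F
the full pool covers 12 outcomes: B1=T, B2=T, B2=F, B3=S, B3=E, B4=T, B4=F, B5=T, B5=F, B6=E, B7=T, B7=F
size 1 is not enough: best union over all size-1 subsets is 10/12
size 2: inputs {6, 7} cover all 12 outcomes, and no lexicographically smaller subset of this size does
Answer: 6, 7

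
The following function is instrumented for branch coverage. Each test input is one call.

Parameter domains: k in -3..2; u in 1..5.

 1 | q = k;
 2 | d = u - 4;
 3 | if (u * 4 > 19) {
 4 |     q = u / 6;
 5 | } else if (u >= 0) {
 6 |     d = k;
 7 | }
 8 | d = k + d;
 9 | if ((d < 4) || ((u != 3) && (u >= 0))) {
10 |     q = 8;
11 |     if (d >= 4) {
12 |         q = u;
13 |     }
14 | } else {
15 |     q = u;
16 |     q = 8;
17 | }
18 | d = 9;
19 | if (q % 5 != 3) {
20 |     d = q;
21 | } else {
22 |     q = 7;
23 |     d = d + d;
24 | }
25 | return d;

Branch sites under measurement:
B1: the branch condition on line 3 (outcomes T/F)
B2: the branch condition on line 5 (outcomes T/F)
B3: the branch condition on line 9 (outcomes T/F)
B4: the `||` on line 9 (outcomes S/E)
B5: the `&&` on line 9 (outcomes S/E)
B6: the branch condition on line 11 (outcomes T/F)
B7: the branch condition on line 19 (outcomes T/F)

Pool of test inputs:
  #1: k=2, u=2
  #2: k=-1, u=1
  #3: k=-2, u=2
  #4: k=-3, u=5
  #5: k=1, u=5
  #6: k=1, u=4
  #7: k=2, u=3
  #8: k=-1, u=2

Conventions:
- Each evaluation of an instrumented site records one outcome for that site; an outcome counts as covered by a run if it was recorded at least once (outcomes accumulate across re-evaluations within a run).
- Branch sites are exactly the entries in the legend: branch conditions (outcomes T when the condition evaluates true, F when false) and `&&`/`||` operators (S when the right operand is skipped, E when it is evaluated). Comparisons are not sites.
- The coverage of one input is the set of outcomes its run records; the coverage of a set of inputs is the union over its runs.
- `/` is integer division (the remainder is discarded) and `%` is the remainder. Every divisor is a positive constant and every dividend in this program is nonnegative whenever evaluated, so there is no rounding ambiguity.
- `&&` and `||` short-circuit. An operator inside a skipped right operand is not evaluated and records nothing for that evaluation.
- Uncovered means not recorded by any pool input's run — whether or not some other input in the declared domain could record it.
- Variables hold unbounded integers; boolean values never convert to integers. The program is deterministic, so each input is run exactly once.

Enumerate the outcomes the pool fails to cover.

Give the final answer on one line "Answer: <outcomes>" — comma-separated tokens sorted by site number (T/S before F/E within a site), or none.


input #1, k=2, u=2: events B1->F, B2->T, B4->E, B5->E, B3->T, B6->T, B7->T; outcomes B1=F, B2=T, B3=T, B4=E, B5=E, B6=T, B7=T
input #2, k=-1, u=1: events B1->F, B2->T, B4->S, B3->T, B6->F, B7->F; outcomes B1=F, B2=T, B3=T, B4=S, B6=F, B7=F
input #3, k=-2, u=2: events B1->F, B2->T, B4->S, B3->T, B6->F, B7->F; outcomes B1=F, B2=T, B3=T, B4=S, B6=F, B7=F
input #4, k=-3, u=5: events B1->T, B4->S, B3->T, B6->F, B7->F; outcomes B1=T, B3=T, B4=S, B6=F, B7=F
input #5, k=1, u=5: events B1->T, B4->S, B3->T, B6->F, B7->F; outcomes B1=T, B3=T, B4=S, B6=F, B7=F
input #6, k=1, u=4: events B1->F, B2->T, B4->S, B3->T, B6->F, B7->F; outcomes B1=F, B2=T, B3=T, B4=S, B6=F, B7=F
input #7, k=2, u=3: events B1->F, B2->T, B4->E, B5->S, B3->F, B7->F; outcomes B1=F, B2=T, B3=F, B4=E, B5=S, B7=F
input #8, k=-1, u=2: events B1->F, B2->T, B4->S, B3->T, B6->F, B7->F; outcomes B1=F, B2=T, B3=T, B4=S, B6=F, B7=F
union over the pool: B1=T, B1=F, B2=T, B3=T, B3=F, B4=S, B4=E, B5=S, B5=E, B6=T, B6=F, B7=T, B7=F
uncovered (1 of 14): B2=F
Answer: B2=F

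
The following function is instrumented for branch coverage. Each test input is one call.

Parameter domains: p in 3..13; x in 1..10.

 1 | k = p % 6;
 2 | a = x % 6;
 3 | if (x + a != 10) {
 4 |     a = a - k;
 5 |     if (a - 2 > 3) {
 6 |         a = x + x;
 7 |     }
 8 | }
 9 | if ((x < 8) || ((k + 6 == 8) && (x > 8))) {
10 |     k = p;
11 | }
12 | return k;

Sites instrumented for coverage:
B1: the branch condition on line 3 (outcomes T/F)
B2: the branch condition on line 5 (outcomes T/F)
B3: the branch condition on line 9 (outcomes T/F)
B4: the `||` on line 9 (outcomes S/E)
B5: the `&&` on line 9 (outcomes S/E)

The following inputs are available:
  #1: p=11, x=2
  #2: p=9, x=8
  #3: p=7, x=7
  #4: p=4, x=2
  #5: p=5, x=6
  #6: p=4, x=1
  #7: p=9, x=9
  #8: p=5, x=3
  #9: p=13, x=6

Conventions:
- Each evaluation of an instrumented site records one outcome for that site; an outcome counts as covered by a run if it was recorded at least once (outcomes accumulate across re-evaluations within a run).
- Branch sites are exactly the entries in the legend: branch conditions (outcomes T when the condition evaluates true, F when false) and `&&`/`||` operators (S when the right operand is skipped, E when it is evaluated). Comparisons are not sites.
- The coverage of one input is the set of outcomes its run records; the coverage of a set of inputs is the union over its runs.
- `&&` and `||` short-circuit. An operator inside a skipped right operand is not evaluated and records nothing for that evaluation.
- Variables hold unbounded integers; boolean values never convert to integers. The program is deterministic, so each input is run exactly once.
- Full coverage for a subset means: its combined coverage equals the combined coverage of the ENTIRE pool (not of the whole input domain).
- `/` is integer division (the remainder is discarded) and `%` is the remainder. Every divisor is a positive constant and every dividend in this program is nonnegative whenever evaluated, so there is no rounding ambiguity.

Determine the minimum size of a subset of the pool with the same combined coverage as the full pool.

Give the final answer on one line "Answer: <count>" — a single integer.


#1 (p=11, x=2) -> B1->T, B2->F, B4->S, B3->T; covered: B1=T, B2=F, B3=T, B4=S
#2 (p=9, x=8) -> B1->F, B4->E, B5->S, B3->F; covered: B1=F, B3=F, B4=E, B5=S
#3 (p=7, x=7) -> B1->T, B2->F, B4->S, B3->T; covered: B1=T, B2=F, B3=T, B4=S
#4 (p=4, x=2) -> B1->T, B2->F, B4->S, B3->T; covered: B1=T, B2=F, B3=T, B4=S
#5 (p=5, x=6) -> B1->T, B2->F, B4->S, B3->T; covered: B1=T, B2=F, B3=T, B4=S
#6 (p=4, x=1) -> B1->T, B2->F, B4->S, B3->T; covered: B1=T, B2=F, B3=T, B4=S
#7 (p=9, x=9) -> B1->T, B2->F, B4->E, B5->S, B3->F; covered: B1=T, B2=F, B3=F, B4=E, B5=S
#8 (p=5, x=3) -> B1->T, B2->F, B4->S, B3->T; covered: B1=T, B2=F, B3=T, B4=S
#9 (p=13, x=6) -> B1->T, B2->F, B4->S, B3->T; covered: B1=T, B2=F, B3=T, B4=S
together the pool reaches 8 outcomes: B1=T, B1=F, B2=F, B3=T, B3=F, B4=S, B4=E, B5=S
every size-1 subset falls short of the 8 outcomes (best: 5/8)
at size 2, {1, 2} reaches all 8 outcomes; every lexicographically earlier size-2 subset fails
Answer: 2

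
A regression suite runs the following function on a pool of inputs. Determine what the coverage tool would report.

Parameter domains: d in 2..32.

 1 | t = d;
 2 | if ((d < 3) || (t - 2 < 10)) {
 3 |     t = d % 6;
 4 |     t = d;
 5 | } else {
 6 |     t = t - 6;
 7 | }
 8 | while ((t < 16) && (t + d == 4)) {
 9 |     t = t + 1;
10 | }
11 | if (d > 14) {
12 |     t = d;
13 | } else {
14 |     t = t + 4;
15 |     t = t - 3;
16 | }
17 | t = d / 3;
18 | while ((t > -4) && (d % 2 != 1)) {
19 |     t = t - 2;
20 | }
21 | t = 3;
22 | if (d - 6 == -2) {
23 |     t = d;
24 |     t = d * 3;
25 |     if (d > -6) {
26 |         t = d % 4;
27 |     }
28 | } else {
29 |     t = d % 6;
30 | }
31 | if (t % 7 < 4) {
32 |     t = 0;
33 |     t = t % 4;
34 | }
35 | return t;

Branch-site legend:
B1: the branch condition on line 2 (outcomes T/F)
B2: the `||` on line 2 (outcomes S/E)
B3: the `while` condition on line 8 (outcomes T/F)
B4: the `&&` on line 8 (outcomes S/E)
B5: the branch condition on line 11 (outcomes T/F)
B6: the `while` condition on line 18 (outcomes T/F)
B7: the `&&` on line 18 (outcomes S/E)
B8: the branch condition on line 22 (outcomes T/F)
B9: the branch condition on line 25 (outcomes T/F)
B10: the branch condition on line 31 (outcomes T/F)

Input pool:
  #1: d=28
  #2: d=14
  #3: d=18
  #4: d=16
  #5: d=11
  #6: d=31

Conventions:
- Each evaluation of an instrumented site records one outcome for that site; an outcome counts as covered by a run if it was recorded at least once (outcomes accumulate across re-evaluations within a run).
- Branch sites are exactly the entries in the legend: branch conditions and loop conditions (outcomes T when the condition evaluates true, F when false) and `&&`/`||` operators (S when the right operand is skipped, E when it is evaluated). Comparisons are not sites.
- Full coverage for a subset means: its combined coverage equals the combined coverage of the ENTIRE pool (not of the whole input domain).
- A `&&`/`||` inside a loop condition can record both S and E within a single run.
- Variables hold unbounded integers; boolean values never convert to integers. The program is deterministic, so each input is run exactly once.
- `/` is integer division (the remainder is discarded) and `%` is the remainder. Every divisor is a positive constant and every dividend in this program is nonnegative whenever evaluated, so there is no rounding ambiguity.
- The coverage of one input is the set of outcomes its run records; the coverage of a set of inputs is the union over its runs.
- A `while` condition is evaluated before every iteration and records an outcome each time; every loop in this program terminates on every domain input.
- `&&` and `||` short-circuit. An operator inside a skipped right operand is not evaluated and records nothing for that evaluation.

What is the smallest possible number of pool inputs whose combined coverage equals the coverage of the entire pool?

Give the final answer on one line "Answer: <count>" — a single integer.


input #1 (d=28): events B2->E, B1->F, B4->S, B3->F, B5->T, B7->E, B6->T, B7->E, B6->T, B7->E, B6->T, B7->E, B6->T, B7->E, ...; covers B1=F, B2=E, B3=F, B4=S, B5=T, B6=T, B6=F, B7=S, B7=E, B8=F, B10=F
input #2 (d=14): events B2->E, B1->F, B4->E, B3->F, B5->F, B7->E, B6->T, B7->E, B6->T, B7->E, B6->T, B7->E, B6->T, B7->S, ...; covers B1=F, B2=E, B3=F, B4=E, B5=F, B6=T, B6=F, B7=S, B7=E, B8=F, B10=T
input #3 (d=18): events B2->E, B1->F, B4->E, B3->F, B5->T, B7->E, B6->T, B7->E, B6->T, B7->E, B6->T, B7->E, B6->T, B7->E, ...; covers B1=F, B2=E, B3=F, B4=E, B5=T, B6=T, B6=F, B7=S, B7=E, B8=F, B10=T
input #4 (d=16): events B2->E, B1->F, B4->E, B3->F, B5->T, B7->E, B6->T, B7->E, B6->T, B7->E, B6->T, B7->E, B6->T, B7->E, ...; covers B1=F, B2=E, B3=F, B4=E, B5=T, B6=T, B6=F, B7=S, B7=E, B8=F, B10=F
input #5 (d=11): events B2->E, B1->T, B4->E, B3->F, B5->F, B7->E, B6->F, B8->F, B10->F; covers B1=T, B2=E, B3=F, B4=E, B5=F, B6=F, B7=E, B8=F, B10=F
input #6 (d=31): events B2->E, B1->F, B4->S, B3->F, B5->T, B7->E, B6->F, B8->F, B10->T; covers B1=F, B2=E, B3=F, B4=S, B5=T, B6=F, B7=E, B8=F, B10=T
pool-wide coverage (15 outcomes): B1=T, B1=F, B2=E, B3=F, B4=S, B4=E, B5=T, B5=F, B6=T, B6=F, B7=S, B7=E, B8=F, B10=T, B10=F
every size-1 subset falls short of the 15 outcomes (best: 11/15)
every size-2 subset falls short of the 15 outcomes (best: 14/15)
the canonical winner is {1, 2, 5}: size 3, full 15-outcome coverage, earliest index list among size-3 covers
Answer: 3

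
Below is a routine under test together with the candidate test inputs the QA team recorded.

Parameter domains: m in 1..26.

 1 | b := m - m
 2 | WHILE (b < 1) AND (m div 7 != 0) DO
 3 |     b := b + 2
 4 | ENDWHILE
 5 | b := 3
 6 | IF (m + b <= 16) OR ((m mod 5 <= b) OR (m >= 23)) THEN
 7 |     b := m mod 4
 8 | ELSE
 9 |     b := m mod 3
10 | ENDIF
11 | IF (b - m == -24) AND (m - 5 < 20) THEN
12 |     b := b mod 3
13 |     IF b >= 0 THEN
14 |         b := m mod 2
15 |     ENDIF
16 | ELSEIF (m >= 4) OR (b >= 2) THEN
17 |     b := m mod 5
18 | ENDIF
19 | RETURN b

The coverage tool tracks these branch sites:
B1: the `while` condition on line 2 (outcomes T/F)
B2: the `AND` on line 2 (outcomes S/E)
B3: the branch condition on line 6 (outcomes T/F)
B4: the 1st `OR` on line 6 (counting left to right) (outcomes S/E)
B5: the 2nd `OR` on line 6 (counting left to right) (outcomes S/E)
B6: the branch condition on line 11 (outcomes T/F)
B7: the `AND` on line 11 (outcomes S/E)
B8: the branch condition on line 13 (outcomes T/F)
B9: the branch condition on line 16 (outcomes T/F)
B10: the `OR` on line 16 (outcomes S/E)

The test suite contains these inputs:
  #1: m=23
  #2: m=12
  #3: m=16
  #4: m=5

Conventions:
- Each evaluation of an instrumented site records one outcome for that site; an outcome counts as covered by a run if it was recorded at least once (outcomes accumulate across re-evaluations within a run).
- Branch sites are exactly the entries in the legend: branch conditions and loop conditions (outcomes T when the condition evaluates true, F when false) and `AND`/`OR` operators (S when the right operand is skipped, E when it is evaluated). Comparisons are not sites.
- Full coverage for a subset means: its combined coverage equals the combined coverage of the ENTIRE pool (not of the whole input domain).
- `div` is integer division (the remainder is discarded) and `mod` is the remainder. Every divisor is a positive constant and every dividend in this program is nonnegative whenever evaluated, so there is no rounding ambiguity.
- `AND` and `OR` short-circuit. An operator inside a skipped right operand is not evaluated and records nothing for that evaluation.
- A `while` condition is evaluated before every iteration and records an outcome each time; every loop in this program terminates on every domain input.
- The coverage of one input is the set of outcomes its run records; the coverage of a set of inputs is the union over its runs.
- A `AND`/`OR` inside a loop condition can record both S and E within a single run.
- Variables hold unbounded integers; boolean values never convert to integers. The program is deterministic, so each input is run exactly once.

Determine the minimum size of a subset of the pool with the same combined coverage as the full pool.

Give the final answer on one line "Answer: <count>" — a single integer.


test 1 (m=23) fires B2->E, B1->T, B2->S, B1->F, B4->E, B5->S, B3->T, B7->S, B6->F, B10->S, B9->T; hits B1=T, B1=F, B2=S, B2=E, B3=T, B4=E, B5=S, B6=F, B7=S, B9=T, B10=S
test 2 (m=12) fires B2->E, B1->T, B2->S, B1->F, B4->S, B3->T, B7->S, B6->F, B10->S, B9->T; hits B1=T, B1=F, B2=S, B2=E, B3=T, B4=S, B6=F, B7=S, B9=T, B10=S
test 3 (m=16) fires B2->E, B1->T, B2->S, B1->F, B4->E, B5->S, B3->T, B7->S, B6->F, B10->S, B9->T; hits B1=T, B1=F, B2=S, B2=E, B3=T, B4=E, B5=S, B6=F, B7=S, B9=T, B10=S
test 4 (m=5) fires B2->E, B1->F, B4->S, B3->T, B7->S, B6->F, B10->S, B9->T; hits B1=F, B2=E, B3=T, B4=S, B6=F, B7=S, B9=T, B10=S
together the pool reaches 12 outcomes: B1=T, B1=F, B2=S, B2=E, B3=T, B4=S, B4=E, B5=S, B6=F, B7=S, B9=T, B10=S
no size-1 subset reaches all 12 outcomes (best union: 11/12)
the canonical winner is {1, 2}: size 2, full 12-outcome coverage, earliest index list among size-2 covers
Answer: 2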